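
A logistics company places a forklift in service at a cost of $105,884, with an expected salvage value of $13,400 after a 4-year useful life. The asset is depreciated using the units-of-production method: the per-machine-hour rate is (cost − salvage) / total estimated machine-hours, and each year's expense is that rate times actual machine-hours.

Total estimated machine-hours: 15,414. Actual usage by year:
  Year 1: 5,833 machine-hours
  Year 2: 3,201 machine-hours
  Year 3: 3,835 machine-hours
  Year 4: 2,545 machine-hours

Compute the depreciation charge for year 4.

Depreciable base = $105,884 − $13,400 = $92,484.
Rate = $92,484 / 15,414 machine-hours = $6 per machine-hour.
Year 1: 5,833 × $6 = $34,998. Book value $70,886.
Year 2: 3,201 × $6 = $19,206. Book value $51,680.
Year 3: 3,835 × $6 = $23,010. Book value $28,670.
Year 4: 2,545 × $6 = $15,270. Book value $13,400.

$15,270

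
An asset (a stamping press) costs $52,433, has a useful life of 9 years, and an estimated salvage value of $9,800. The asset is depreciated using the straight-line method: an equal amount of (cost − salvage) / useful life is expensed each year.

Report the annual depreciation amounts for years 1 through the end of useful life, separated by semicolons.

Depreciable base = $52,433 − $9,800 = $42,633.
Annual expense = $42,633 / 9 = $4,737.
End of year 1: book value $47,696.
End of year 2: book value $42,959.
End of year 3: book value $38,222.
End of year 4: book value $33,485.
End of year 5: book value $28,748.
End of year 6: book value $24,011.
End of year 7: book value $19,274.
End of year 8: book value $14,537.
End of year 9: book value $9,800.

$4,737; $4,737; $4,737; $4,737; $4,737; $4,737; $4,737; $4,737; $4,737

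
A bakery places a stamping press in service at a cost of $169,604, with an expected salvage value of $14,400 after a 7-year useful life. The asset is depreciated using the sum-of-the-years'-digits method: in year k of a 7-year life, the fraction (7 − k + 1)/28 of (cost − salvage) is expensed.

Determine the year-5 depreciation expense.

Depreciable base = $169,604 − $14,400 = $155,204.
Sum of the years' digits = 7+6+5+4+3+2+1 = 28.
Year 1: $155,204 × 7/28 = $38,801. Book value $130,803.
Year 2: $155,204 × 6/28 = $33,258. Book value $97,545.
Year 3: $155,204 × 5/28 = $27,715. Book value $69,830.
Year 4: $155,204 × 4/28 = $22,172. Book value $47,658.
Year 5: $155,204 × 3/28 = $16,629. Book value $31,029.

$16,629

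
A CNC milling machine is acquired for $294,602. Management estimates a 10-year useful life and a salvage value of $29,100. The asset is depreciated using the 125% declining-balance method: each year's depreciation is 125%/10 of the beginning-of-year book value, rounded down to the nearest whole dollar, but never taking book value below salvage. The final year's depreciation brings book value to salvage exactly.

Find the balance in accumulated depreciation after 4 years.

Depreciable base = $294,602 − $29,100 = $265,502.
Year 1: ⌊$294,602 × 125%/10⌋ = $36,825. Book value $257,777.
Year 2: ⌊$257,777 × 125%/10⌋ = $32,222. Book value $225,555.
Year 3: ⌊$225,555 × 125%/10⌋ = $28,194. Book value $197,361.
Year 4: ⌊$197,361 × 125%/10⌋ = $24,670. Book value $172,691.
Accumulated through year 4 = $294,602 − $172,691 = $121,911.

$121,911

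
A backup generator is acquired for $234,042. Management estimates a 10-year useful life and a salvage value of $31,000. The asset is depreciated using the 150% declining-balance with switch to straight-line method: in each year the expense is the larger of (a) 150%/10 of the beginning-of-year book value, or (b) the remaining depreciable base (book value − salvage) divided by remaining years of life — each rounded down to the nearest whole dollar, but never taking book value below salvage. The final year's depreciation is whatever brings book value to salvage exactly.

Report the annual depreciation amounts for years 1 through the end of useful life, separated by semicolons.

$35,106; $29,840; $25,364; $21,559; $18,325; $15,577; $14,317; $14,318; $14,318; $14,318

Depreciable base = $234,042 − $31,000 = $203,042.
Year 1: DB = ⌊$234,042 × 150%/10⌋ = $35,106; SL = ⌊$203,042/10⌋ = $20,304 → take DB $35,106. Book value $198,936.
Year 2: DB = ⌊$198,936 × 150%/10⌋ = $29,840; SL = ⌊$167,936/9⌋ = $18,659 → take DB $29,840. Book value $169,096.
Year 3: DB = ⌊$169,096 × 150%/10⌋ = $25,364; SL = ⌊$138,096/8⌋ = $17,262 → take DB $25,364. Book value $143,732.
Year 4: DB = ⌊$143,732 × 150%/10⌋ = $21,559; SL = ⌊$112,732/7⌋ = $16,104 → take DB $21,559. Book value $122,173.
Year 5: DB = ⌊$122,173 × 150%/10⌋ = $18,325; SL = ⌊$91,173/6⌋ = $15,195 → take DB $18,325. Book value $103,848.
Year 6: DB = ⌊$103,848 × 150%/10⌋ = $15,577; SL = ⌊$72,848/5⌋ = $14,569 → take DB $15,577. Book value $88,271.
Year 7: DB = ⌊$88,271 × 150%/10⌋ = $13,240; SL = ⌊$57,271/4⌋ = $14,317 → take SL $14,317. Book value $73,954.
Year 8: DB = ⌊$73,954 × 150%/10⌋ = $11,093; SL = ⌊$42,954/3⌋ = $14,318 → take SL $14,318. Book value $59,636.
Year 9: DB = ⌊$59,636 × 150%/10⌋ = $8,945; SL = ⌊$28,636/2⌋ = $14,318 → take SL $14,318. Book value $45,318.
Year 10 (final): $45,318 − $31,000 = $14,318. Book value $31,000.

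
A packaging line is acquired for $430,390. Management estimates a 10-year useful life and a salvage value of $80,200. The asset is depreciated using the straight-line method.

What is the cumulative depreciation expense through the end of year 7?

Depreciable base = $430,390 − $80,200 = $350,190.
Annual expense = $350,190 / 10 = $35,019.
End of year 1: book value $395,371.
End of year 2: book value $360,352.
End of year 3: book value $325,333.
End of year 4: book value $290,314.
End of year 5: book value $255,295.
End of year 6: book value $220,276.
End of year 7: book value $185,257.
Accumulated through year 7 = $430,390 − $185,257 = $245,133.

$245,133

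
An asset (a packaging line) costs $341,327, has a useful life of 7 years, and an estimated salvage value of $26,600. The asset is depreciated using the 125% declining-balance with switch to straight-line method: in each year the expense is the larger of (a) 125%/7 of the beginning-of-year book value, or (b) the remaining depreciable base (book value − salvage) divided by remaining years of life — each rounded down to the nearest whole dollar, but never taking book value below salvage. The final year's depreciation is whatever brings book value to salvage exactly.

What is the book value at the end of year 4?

Depreciable base = $341,327 − $26,600 = $314,727.
Year 1: DB = ⌊$341,327 × 125%/7⌋ = $60,951; SL = ⌊$314,727/7⌋ = $44,961 → take DB $60,951. Book value $280,376.
Year 2: DB = ⌊$280,376 × 125%/7⌋ = $50,067; SL = ⌊$253,776/6⌋ = $42,296 → take DB $50,067. Book value $230,309.
Year 3: DB = ⌊$230,309 × 125%/7⌋ = $41,126; SL = ⌊$203,709/5⌋ = $40,741 → take DB $41,126. Book value $189,183.
Year 4: DB = ⌊$189,183 × 125%/7⌋ = $33,782; SL = ⌊$162,583/4⌋ = $40,645 → take SL $40,645. Book value $148,538.

$148,538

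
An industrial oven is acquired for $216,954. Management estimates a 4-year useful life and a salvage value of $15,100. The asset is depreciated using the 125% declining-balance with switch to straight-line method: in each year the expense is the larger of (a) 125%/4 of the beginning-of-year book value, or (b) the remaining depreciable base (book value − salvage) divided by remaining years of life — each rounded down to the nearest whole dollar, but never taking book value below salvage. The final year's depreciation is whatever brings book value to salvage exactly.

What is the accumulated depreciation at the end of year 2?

Depreciable base = $216,954 − $15,100 = $201,854.
Year 1: DB = ⌊$216,954 × 125%/4⌋ = $67,798; SL = ⌊$201,854/4⌋ = $50,463 → take DB $67,798. Book value $149,156.
Year 2: DB = ⌊$149,156 × 125%/4⌋ = $46,611; SL = ⌊$134,056/3⌋ = $44,685 → take DB $46,611. Book value $102,545.
Accumulated through year 2 = $216,954 − $102,545 = $114,409.

$114,409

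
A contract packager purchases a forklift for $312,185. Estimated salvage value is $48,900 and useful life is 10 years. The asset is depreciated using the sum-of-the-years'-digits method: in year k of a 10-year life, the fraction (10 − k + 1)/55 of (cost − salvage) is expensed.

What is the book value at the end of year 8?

Depreciable base = $312,185 − $48,900 = $263,285.
Sum of the years' digits = 10+9+8+7+6+5+4+3+2+1 = 55.
Year 1: $263,285 × 10/55 = $47,870. Book value $264,315.
Year 2: $263,285 × 9/55 = $43,083. Book value $221,232.
Year 3: $263,285 × 8/55 = $38,296. Book value $182,936.
Year 4: $263,285 × 7/55 = $33,509. Book value $149,427.
Year 5: $263,285 × 6/55 = $28,722. Book value $120,705.
Year 6: $263,285 × 5/55 = $23,935. Book value $96,770.
Year 7: $263,285 × 4/55 = $19,148. Book value $77,622.
Year 8: $263,285 × 3/55 = $14,361. Book value $63,261.

$63,261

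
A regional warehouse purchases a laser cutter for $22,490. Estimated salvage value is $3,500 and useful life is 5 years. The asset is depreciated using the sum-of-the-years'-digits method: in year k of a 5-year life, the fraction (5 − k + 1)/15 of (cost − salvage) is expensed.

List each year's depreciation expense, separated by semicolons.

Depreciable base = $22,490 − $3,500 = $18,990.
Sum of the years' digits = 5+4+3+2+1 = 15.
Year 1: $18,990 × 5/15 = $6,330. Book value $16,160.
Year 2: $18,990 × 4/15 = $5,064. Book value $11,096.
Year 3: $18,990 × 3/15 = $3,798. Book value $7,298.
Year 4: $18,990 × 2/15 = $2,532. Book value $4,766.
Year 5: $18,990 × 1/15 = $1,266. Book value $3,500.

$6,330; $5,064; $3,798; $2,532; $1,266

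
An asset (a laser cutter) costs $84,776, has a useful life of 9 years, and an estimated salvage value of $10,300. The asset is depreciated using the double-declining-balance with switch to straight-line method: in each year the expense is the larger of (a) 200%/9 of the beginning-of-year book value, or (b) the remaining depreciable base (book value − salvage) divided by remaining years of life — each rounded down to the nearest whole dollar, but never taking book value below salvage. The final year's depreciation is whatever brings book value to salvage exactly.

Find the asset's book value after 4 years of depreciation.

$31,025

Depreciable base = $84,776 − $10,300 = $74,476.
Year 1: DB = ⌊$84,776 × 200%/9⌋ = $18,839; SL = ⌊$74,476/9⌋ = $8,275 → take DB $18,839. Book value $65,937.
Year 2: DB = ⌊$65,937 × 200%/9⌋ = $14,652; SL = ⌊$55,637/8⌋ = $6,954 → take DB $14,652. Book value $51,285.
Year 3: DB = ⌊$51,285 × 200%/9⌋ = $11,396; SL = ⌊$40,985/7⌋ = $5,855 → take DB $11,396. Book value $39,889.
Year 4: DB = ⌊$39,889 × 200%/9⌋ = $8,864; SL = ⌊$29,589/6⌋ = $4,931 → take DB $8,864. Book value $31,025.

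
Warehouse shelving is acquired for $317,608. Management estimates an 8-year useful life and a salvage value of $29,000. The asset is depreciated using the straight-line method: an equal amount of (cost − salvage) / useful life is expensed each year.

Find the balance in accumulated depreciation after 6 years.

$216,456

Depreciable base = $317,608 − $29,000 = $288,608.
Annual expense = $288,608 / 8 = $36,076.
End of year 1: book value $281,532.
End of year 2: book value $245,456.
End of year 3: book value $209,380.
End of year 4: book value $173,304.
End of year 5: book value $137,228.
End of year 6: book value $101,152.
Accumulated through year 6 = $317,608 − $101,152 = $216,456.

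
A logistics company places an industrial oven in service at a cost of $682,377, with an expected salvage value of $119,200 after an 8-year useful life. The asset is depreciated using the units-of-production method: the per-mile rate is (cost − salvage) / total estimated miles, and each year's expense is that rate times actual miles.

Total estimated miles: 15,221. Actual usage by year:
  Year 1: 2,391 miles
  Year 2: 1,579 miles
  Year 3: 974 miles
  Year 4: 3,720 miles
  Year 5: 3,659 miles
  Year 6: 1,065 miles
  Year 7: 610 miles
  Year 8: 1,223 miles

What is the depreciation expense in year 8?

Depreciable base = $682,377 − $119,200 = $563,177.
Rate = $563,177 / 15,221 miles = $37 per mile.
Year 1: 2,391 × $37 = $88,467. Book value $593,910.
Year 2: 1,579 × $37 = $58,423. Book value $535,487.
Year 3: 974 × $37 = $36,038. Book value $499,449.
Year 4: 3,720 × $37 = $137,640. Book value $361,809.
Year 5: 3,659 × $37 = $135,383. Book value $226,426.
Year 6: 1,065 × $37 = $39,405. Book value $187,021.
Year 7: 610 × $37 = $22,570. Book value $164,451.
Year 8: 1,223 × $37 = $45,251. Book value $119,200.

$45,251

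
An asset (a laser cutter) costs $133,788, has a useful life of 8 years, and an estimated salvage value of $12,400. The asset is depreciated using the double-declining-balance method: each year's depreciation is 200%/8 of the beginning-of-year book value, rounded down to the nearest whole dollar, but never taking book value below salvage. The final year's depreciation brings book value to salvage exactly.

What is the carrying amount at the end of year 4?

Depreciable base = $133,788 − $12,400 = $121,388.
Year 1: ⌊$133,788 × 200%/8⌋ = $33,447. Book value $100,341.
Year 2: ⌊$100,341 × 200%/8⌋ = $25,085. Book value $75,256.
Year 3: ⌊$75,256 × 200%/8⌋ = $18,814. Book value $56,442.
Year 4: ⌊$56,442 × 200%/8⌋ = $14,110. Book value $42,332.

$42,332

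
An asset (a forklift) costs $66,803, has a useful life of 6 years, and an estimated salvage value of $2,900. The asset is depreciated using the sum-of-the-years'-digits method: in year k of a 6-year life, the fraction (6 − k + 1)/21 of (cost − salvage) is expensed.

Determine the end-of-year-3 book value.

$21,158

Depreciable base = $66,803 − $2,900 = $63,903.
Sum of the years' digits = 6+5+4+3+2+1 = 21.
Year 1: $63,903 × 6/21 = $18,258. Book value $48,545.
Year 2: $63,903 × 5/21 = $15,215. Book value $33,330.
Year 3: $63,903 × 4/21 = $12,172. Book value $21,158.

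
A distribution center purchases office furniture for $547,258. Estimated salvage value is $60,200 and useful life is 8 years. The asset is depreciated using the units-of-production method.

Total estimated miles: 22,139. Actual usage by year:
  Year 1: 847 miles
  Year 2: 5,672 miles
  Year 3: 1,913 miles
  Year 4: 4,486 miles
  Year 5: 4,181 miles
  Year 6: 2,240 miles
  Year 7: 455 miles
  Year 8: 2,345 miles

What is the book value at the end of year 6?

Depreciable base = $547,258 − $60,200 = $487,058.
Rate = $487,058 / 22,139 miles = $22 per mile.
Year 1: 847 × $22 = $18,634. Book value $528,624.
Year 2: 5,672 × $22 = $124,784. Book value $403,840.
Year 3: 1,913 × $22 = $42,086. Book value $361,754.
Year 4: 4,486 × $22 = $98,692. Book value $263,062.
Year 5: 4,181 × $22 = $91,982. Book value $171,080.
Year 6: 2,240 × $22 = $49,280. Book value $121,800.

$121,800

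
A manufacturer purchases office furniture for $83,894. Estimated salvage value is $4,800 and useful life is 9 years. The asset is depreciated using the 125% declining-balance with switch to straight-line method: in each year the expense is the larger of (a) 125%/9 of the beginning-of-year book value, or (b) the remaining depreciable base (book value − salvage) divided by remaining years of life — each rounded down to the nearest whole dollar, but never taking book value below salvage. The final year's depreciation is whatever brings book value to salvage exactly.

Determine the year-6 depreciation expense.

$8,128

Depreciable base = $83,894 − $4,800 = $79,094.
Year 1: DB = ⌊$83,894 × 125%/9⌋ = $11,651; SL = ⌊$79,094/9⌋ = $8,788 → take DB $11,651. Book value $72,243.
Year 2: DB = ⌊$72,243 × 125%/9⌋ = $10,033; SL = ⌊$67,443/8⌋ = $8,430 → take DB $10,033. Book value $62,210.
Year 3: DB = ⌊$62,210 × 125%/9⌋ = $8,640; SL = ⌊$57,410/7⌋ = $8,201 → take DB $8,640. Book value $53,570.
Year 4: DB = ⌊$53,570 × 125%/9⌋ = $7,440; SL = ⌊$48,770/6⌋ = $8,128 → take SL $8,128. Book value $45,442.
Year 5: DB = ⌊$45,442 × 125%/9⌋ = $6,311; SL = ⌊$40,642/5⌋ = $8,128 → take SL $8,128. Book value $37,314.
Year 6: DB = ⌊$37,314 × 125%/9⌋ = $5,182; SL = ⌊$32,514/4⌋ = $8,128 → take SL $8,128. Book value $29,186.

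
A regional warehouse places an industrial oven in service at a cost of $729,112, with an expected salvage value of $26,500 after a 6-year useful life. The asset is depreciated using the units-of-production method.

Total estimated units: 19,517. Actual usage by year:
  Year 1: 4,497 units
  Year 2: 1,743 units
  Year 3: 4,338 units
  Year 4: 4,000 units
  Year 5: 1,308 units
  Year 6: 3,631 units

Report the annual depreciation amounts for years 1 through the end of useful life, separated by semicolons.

Depreciable base = $729,112 − $26,500 = $702,612.
Rate = $702,612 / 19,517 units = $36 per unit.
Year 1: 4,497 × $36 = $161,892. Book value $567,220.
Year 2: 1,743 × $36 = $62,748. Book value $504,472.
Year 3: 4,338 × $36 = $156,168. Book value $348,304.
Year 4: 4,000 × $36 = $144,000. Book value $204,304.
Year 5: 1,308 × $36 = $47,088. Book value $157,216.
Year 6: 3,631 × $36 = $130,716. Book value $26,500.

$161,892; $62,748; $156,168; $144,000; $47,088; $130,716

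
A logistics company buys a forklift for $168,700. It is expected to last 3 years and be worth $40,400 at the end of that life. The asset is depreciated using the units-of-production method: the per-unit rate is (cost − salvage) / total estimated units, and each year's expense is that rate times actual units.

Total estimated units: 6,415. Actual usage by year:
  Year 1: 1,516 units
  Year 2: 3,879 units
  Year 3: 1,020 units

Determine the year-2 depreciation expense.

$77,580

Depreciable base = $168,700 − $40,400 = $128,300.
Rate = $128,300 / 6,415 units = $20 per unit.
Year 1: 1,516 × $20 = $30,320. Book value $138,380.
Year 2: 3,879 × $20 = $77,580. Book value $60,800.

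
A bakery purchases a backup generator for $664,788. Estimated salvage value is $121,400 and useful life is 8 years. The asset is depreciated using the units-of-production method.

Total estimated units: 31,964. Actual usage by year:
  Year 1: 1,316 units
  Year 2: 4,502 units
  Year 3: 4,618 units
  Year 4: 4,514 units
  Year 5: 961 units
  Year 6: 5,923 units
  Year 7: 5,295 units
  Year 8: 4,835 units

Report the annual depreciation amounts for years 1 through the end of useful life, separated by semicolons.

Depreciable base = $664,788 − $121,400 = $543,388.
Rate = $543,388 / 31,964 units = $17 per unit.
Year 1: 1,316 × $17 = $22,372. Book value $642,416.
Year 2: 4,502 × $17 = $76,534. Book value $565,882.
Year 3: 4,618 × $17 = $78,506. Book value $487,376.
Year 4: 4,514 × $17 = $76,738. Book value $410,638.
Year 5: 961 × $17 = $16,337. Book value $394,301.
Year 6: 5,923 × $17 = $100,691. Book value $293,610.
Year 7: 5,295 × $17 = $90,015. Book value $203,595.
Year 8: 4,835 × $17 = $82,195. Book value $121,400.

$22,372; $76,534; $78,506; $76,738; $16,337; $100,691; $90,015; $82,195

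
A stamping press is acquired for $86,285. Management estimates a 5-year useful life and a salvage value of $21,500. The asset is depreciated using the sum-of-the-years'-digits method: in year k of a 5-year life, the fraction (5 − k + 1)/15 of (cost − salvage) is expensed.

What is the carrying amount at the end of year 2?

$47,414

Depreciable base = $86,285 − $21,500 = $64,785.
Sum of the years' digits = 5+4+3+2+1 = 15.
Year 1: $64,785 × 5/15 = $21,595. Book value $64,690.
Year 2: $64,785 × 4/15 = $17,276. Book value $47,414.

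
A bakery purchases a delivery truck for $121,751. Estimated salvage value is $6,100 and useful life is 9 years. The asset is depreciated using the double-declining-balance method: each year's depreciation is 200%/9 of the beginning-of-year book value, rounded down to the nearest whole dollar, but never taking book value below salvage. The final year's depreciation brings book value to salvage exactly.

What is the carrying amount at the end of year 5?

$34,655

Depreciable base = $121,751 − $6,100 = $115,651.
Year 1: ⌊$121,751 × 200%/9⌋ = $27,055. Book value $94,696.
Year 2: ⌊$94,696 × 200%/9⌋ = $21,043. Book value $73,653.
Year 3: ⌊$73,653 × 200%/9⌋ = $16,367. Book value $57,286.
Year 4: ⌊$57,286 × 200%/9⌋ = $12,730. Book value $44,556.
Year 5: ⌊$44,556 × 200%/9⌋ = $9,901. Book value $34,655.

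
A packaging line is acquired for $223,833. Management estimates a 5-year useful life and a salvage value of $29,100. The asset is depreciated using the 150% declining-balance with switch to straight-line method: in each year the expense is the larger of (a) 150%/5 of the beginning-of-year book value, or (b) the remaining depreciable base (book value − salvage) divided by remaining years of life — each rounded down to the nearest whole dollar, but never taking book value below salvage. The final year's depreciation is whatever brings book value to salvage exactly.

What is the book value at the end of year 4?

$52,938

Depreciable base = $223,833 − $29,100 = $194,733.
Year 1: DB = ⌊$223,833 × 150%/5⌋ = $67,149; SL = ⌊$194,733/5⌋ = $38,946 → take DB $67,149. Book value $156,684.
Year 2: DB = ⌊$156,684 × 150%/5⌋ = $47,005; SL = ⌊$127,584/4⌋ = $31,896 → take DB $47,005. Book value $109,679.
Year 3: DB = ⌊$109,679 × 150%/5⌋ = $32,903; SL = ⌊$80,579/3⌋ = $26,859 → take DB $32,903. Book value $76,776.
Year 4: DB = ⌊$76,776 × 150%/5⌋ = $23,032; SL = ⌊$47,676/2⌋ = $23,838 → take SL $23,838. Book value $52,938.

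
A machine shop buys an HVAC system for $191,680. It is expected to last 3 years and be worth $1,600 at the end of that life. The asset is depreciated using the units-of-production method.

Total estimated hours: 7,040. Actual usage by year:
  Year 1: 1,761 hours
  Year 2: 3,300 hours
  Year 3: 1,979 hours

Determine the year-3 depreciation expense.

Depreciable base = $191,680 − $1,600 = $190,080.
Rate = $190,080 / 7,040 hours = $27 per hour.
Year 1: 1,761 × $27 = $47,547. Book value $144,133.
Year 2: 3,300 × $27 = $89,100. Book value $55,033.
Year 3: 1,979 × $27 = $53,433. Book value $1,600.

$53,433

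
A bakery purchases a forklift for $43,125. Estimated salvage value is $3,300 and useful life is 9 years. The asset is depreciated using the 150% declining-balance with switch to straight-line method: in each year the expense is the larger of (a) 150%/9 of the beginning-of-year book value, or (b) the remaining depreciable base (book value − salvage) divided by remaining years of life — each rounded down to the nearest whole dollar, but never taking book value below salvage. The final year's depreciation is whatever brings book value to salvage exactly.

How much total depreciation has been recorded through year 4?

Depreciable base = $43,125 − $3,300 = $39,825.
Year 1: DB = ⌊$43,125 × 150%/9⌋ = $7,187; SL = ⌊$39,825/9⌋ = $4,425 → take DB $7,187. Book value $35,938.
Year 2: DB = ⌊$35,938 × 150%/9⌋ = $5,989; SL = ⌊$32,638/8⌋ = $4,079 → take DB $5,989. Book value $29,949.
Year 3: DB = ⌊$29,949 × 150%/9⌋ = $4,991; SL = ⌊$26,649/7⌋ = $3,807 → take DB $4,991. Book value $24,958.
Year 4: DB = ⌊$24,958 × 150%/9⌋ = $4,159; SL = ⌊$21,658/6⌋ = $3,609 → take DB $4,159. Book value $20,799.
Accumulated through year 4 = $43,125 − $20,799 = $22,326.

$22,326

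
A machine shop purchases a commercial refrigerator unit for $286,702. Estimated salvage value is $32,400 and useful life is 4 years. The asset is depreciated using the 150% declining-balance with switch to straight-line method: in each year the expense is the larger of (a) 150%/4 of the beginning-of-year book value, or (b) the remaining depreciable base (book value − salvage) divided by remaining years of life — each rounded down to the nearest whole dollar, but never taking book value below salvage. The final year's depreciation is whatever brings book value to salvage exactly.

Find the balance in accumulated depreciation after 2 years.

$174,708

Depreciable base = $286,702 − $32,400 = $254,302.
Year 1: DB = ⌊$286,702 × 150%/4⌋ = $107,513; SL = ⌊$254,302/4⌋ = $63,575 → take DB $107,513. Book value $179,189.
Year 2: DB = ⌊$179,189 × 150%/4⌋ = $67,195; SL = ⌊$146,789/3⌋ = $48,929 → take DB $67,195. Book value $111,994.
Accumulated through year 2 = $286,702 − $111,994 = $174,708.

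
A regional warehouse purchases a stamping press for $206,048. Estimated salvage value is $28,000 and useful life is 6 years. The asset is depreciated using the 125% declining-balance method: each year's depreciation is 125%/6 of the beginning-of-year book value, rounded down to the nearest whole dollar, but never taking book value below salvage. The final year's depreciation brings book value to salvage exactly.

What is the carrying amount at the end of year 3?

Depreciable base = $206,048 − $28,000 = $178,048.
Year 1: ⌊$206,048 × 125%/6⌋ = $42,926. Book value $163,122.
Year 2: ⌊$163,122 × 125%/6⌋ = $33,983. Book value $129,139.
Year 3: ⌊$129,139 × 125%/6⌋ = $26,903. Book value $102,236.

$102,236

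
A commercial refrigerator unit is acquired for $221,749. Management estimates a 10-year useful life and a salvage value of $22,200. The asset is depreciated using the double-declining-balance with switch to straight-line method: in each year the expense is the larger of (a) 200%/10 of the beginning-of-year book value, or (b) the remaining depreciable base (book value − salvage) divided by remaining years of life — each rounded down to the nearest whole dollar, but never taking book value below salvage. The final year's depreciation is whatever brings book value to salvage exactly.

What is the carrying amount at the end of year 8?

$37,205

Depreciable base = $221,749 − $22,200 = $199,549.
Year 1: DB = ⌊$221,749 × 200%/10⌋ = $44,349; SL = ⌊$199,549/10⌋ = $19,954 → take DB $44,349. Book value $177,400.
Year 2: DB = ⌊$177,400 × 200%/10⌋ = $35,480; SL = ⌊$155,200/9⌋ = $17,244 → take DB $35,480. Book value $141,920.
Year 3: DB = ⌊$141,920 × 200%/10⌋ = $28,384; SL = ⌊$119,720/8⌋ = $14,965 → take DB $28,384. Book value $113,536.
Year 4: DB = ⌊$113,536 × 200%/10⌋ = $22,707; SL = ⌊$91,336/7⌋ = $13,048 → take DB $22,707. Book value $90,829.
Year 5: DB = ⌊$90,829 × 200%/10⌋ = $18,165; SL = ⌊$68,629/6⌋ = $11,438 → take DB $18,165. Book value $72,664.
Year 6: DB = ⌊$72,664 × 200%/10⌋ = $14,532; SL = ⌊$50,464/5⌋ = $10,092 → take DB $14,532. Book value $58,132.
Year 7: DB = ⌊$58,132 × 200%/10⌋ = $11,626; SL = ⌊$35,932/4⌋ = $8,983 → take DB $11,626. Book value $46,506.
Year 8: DB = ⌊$46,506 × 200%/10⌋ = $9,301; SL = ⌊$24,306/3⌋ = $8,102 → take DB $9,301. Book value $37,205.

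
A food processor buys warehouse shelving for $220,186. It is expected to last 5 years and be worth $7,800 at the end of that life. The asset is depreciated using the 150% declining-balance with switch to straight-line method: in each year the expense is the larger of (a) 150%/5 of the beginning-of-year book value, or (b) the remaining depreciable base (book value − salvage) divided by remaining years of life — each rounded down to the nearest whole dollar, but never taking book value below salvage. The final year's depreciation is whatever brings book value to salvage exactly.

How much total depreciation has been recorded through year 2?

Depreciable base = $220,186 − $7,800 = $212,386.
Year 1: DB = ⌊$220,186 × 150%/5⌋ = $66,055; SL = ⌊$212,386/5⌋ = $42,477 → take DB $66,055. Book value $154,131.
Year 2: DB = ⌊$154,131 × 150%/5⌋ = $46,239; SL = ⌊$146,331/4⌋ = $36,582 → take DB $46,239. Book value $107,892.
Accumulated through year 2 = $220,186 − $107,892 = $112,294.

$112,294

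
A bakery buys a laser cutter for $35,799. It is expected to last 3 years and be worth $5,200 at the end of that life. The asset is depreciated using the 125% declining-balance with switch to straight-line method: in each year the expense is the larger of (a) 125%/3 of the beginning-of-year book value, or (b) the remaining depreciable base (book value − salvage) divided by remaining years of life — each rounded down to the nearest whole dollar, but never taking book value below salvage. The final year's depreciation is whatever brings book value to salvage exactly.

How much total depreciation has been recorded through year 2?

Depreciable base = $35,799 − $5,200 = $30,599.
Year 1: DB = ⌊$35,799 × 125%/3⌋ = $14,916; SL = ⌊$30,599/3⌋ = $10,199 → take DB $14,916. Book value $20,883.
Year 2: DB = ⌊$20,883 × 125%/3⌋ = $8,701; SL = ⌊$15,683/2⌋ = $7,841 → take DB $8,701. Book value $12,182.
Accumulated through year 2 = $35,799 − $12,182 = $23,617.

$23,617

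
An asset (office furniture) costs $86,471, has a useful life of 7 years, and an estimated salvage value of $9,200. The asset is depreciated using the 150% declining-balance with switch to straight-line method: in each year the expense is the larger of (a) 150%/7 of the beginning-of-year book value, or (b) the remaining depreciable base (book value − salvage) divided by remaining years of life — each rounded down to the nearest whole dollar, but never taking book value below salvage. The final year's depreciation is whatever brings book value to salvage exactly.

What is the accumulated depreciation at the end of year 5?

$61,433

Depreciable base = $86,471 − $9,200 = $77,271.
Year 1: DB = ⌊$86,471 × 150%/7⌋ = $18,529; SL = ⌊$77,271/7⌋ = $11,038 → take DB $18,529. Book value $67,942.
Year 2: DB = ⌊$67,942 × 150%/7⌋ = $14,559; SL = ⌊$58,742/6⌋ = $9,790 → take DB $14,559. Book value $53,383.
Year 3: DB = ⌊$53,383 × 150%/7⌋ = $11,439; SL = ⌊$44,183/5⌋ = $8,836 → take DB $11,439. Book value $41,944.
Year 4: DB = ⌊$41,944 × 150%/7⌋ = $8,988; SL = ⌊$32,744/4⌋ = $8,186 → take DB $8,988. Book value $32,956.
Year 5: DB = ⌊$32,956 × 150%/7⌋ = $7,062; SL = ⌊$23,756/3⌋ = $7,918 → take SL $7,918. Book value $25,038.
Accumulated through year 5 = $86,471 − $25,038 = $61,433.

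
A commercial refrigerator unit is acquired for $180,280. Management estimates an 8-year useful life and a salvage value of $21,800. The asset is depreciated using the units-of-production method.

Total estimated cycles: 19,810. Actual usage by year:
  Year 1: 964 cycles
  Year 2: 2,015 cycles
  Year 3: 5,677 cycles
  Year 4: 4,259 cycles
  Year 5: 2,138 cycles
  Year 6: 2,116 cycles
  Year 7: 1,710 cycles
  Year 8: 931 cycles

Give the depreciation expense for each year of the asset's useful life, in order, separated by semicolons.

$7,712; $16,120; $45,416; $34,072; $17,104; $16,928; $13,680; $7,448

Depreciable base = $180,280 − $21,800 = $158,480.
Rate = $158,480 / 19,810 cycles = $8 per cycle.
Year 1: 964 × $8 = $7,712. Book value $172,568.
Year 2: 2,015 × $8 = $16,120. Book value $156,448.
Year 3: 5,677 × $8 = $45,416. Book value $111,032.
Year 4: 4,259 × $8 = $34,072. Book value $76,960.
Year 5: 2,138 × $8 = $17,104. Book value $59,856.
Year 6: 2,116 × $8 = $16,928. Book value $42,928.
Year 7: 1,710 × $8 = $13,680. Book value $29,248.
Year 8: 931 × $8 = $7,448. Book value $21,800.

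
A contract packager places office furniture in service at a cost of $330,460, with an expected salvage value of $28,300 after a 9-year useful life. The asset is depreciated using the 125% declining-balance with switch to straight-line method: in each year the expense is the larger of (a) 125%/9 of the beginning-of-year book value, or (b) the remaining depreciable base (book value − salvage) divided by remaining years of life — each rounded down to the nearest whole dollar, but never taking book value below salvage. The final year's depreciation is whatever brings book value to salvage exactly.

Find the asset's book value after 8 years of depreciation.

Depreciable base = $330,460 − $28,300 = $302,160.
Year 1: DB = ⌊$330,460 × 125%/9⌋ = $45,897; SL = ⌊$302,160/9⌋ = $33,573 → take DB $45,897. Book value $284,563.
Year 2: DB = ⌊$284,563 × 125%/9⌋ = $39,522; SL = ⌊$256,263/8⌋ = $32,032 → take DB $39,522. Book value $245,041.
Year 3: DB = ⌊$245,041 × 125%/9⌋ = $34,033; SL = ⌊$216,741/7⌋ = $30,963 → take DB $34,033. Book value $211,008.
Year 4: DB = ⌊$211,008 × 125%/9⌋ = $29,306; SL = ⌊$182,708/6⌋ = $30,451 → take SL $30,451. Book value $180,557.
Year 5: DB = ⌊$180,557 × 125%/9⌋ = $25,077; SL = ⌊$152,257/5⌋ = $30,451 → take SL $30,451. Book value $150,106.
Year 6: DB = ⌊$150,106 × 125%/9⌋ = $20,848; SL = ⌊$121,806/4⌋ = $30,451 → take SL $30,451. Book value $119,655.
Year 7: DB = ⌊$119,655 × 125%/9⌋ = $16,618; SL = ⌊$91,355/3⌋ = $30,451 → take SL $30,451. Book value $89,204.
Year 8: DB = ⌊$89,204 × 125%/9⌋ = $12,389; SL = ⌊$60,904/2⌋ = $30,452 → take SL $30,452. Book value $58,752.

$58,752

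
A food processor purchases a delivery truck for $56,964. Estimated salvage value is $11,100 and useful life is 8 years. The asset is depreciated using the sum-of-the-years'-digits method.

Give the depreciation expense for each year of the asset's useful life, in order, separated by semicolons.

$10,192; $8,918; $7,644; $6,370; $5,096; $3,822; $2,548; $1,274

Depreciable base = $56,964 − $11,100 = $45,864.
Sum of the years' digits = 8+7+6+5+4+3+2+1 = 36.
Year 1: $45,864 × 8/36 = $10,192. Book value $46,772.
Year 2: $45,864 × 7/36 = $8,918. Book value $37,854.
Year 3: $45,864 × 6/36 = $7,644. Book value $30,210.
Year 4: $45,864 × 5/36 = $6,370. Book value $23,840.
Year 5: $45,864 × 4/36 = $5,096. Book value $18,744.
Year 6: $45,864 × 3/36 = $3,822. Book value $14,922.
Year 7: $45,864 × 2/36 = $2,548. Book value $12,374.
Year 8: $45,864 × 1/36 = $1,274. Book value $11,100.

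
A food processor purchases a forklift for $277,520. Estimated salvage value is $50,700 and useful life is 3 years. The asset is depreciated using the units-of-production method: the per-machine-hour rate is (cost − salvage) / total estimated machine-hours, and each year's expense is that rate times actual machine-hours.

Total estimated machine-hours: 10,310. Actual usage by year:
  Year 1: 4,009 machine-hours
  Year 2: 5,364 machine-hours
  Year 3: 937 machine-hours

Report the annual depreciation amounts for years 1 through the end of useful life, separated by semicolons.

$88,198; $118,008; $20,614

Depreciable base = $277,520 − $50,700 = $226,820.
Rate = $226,820 / 10,310 machine-hours = $22 per machine-hour.
Year 1: 4,009 × $22 = $88,198. Book value $189,322.
Year 2: 5,364 × $22 = $118,008. Book value $71,314.
Year 3: 937 × $22 = $20,614. Book value $50,700.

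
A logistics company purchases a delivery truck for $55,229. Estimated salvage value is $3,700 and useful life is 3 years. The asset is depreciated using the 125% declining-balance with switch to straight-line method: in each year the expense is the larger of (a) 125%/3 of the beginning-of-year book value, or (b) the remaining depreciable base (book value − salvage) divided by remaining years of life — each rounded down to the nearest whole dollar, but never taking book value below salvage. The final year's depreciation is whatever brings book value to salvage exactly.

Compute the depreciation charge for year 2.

Depreciable base = $55,229 − $3,700 = $51,529.
Year 1: DB = ⌊$55,229 × 125%/3⌋ = $23,012; SL = ⌊$51,529/3⌋ = $17,176 → take DB $23,012. Book value $32,217.
Year 2: DB = ⌊$32,217 × 125%/3⌋ = $13,423; SL = ⌊$28,517/2⌋ = $14,258 → take SL $14,258. Book value $17,959.

$14,258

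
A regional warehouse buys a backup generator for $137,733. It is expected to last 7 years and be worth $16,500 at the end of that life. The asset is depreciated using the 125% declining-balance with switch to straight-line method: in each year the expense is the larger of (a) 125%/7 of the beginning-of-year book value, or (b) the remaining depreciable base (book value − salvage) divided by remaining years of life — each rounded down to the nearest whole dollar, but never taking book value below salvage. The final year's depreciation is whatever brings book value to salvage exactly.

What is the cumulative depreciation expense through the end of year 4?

$76,353

Depreciable base = $137,733 − $16,500 = $121,233.
Year 1: DB = ⌊$137,733 × 125%/7⌋ = $24,595; SL = ⌊$121,233/7⌋ = $17,319 → take DB $24,595. Book value $113,138.
Year 2: DB = ⌊$113,138 × 125%/7⌋ = $20,203; SL = ⌊$96,638/6⌋ = $16,106 → take DB $20,203. Book value $92,935.
Year 3: DB = ⌊$92,935 × 125%/7⌋ = $16,595; SL = ⌊$76,435/5⌋ = $15,287 → take DB $16,595. Book value $76,340.
Year 4: DB = ⌊$76,340 × 125%/7⌋ = $13,632; SL = ⌊$59,840/4⌋ = $14,960 → take SL $14,960. Book value $61,380.
Accumulated through year 4 = $137,733 − $61,380 = $76,353.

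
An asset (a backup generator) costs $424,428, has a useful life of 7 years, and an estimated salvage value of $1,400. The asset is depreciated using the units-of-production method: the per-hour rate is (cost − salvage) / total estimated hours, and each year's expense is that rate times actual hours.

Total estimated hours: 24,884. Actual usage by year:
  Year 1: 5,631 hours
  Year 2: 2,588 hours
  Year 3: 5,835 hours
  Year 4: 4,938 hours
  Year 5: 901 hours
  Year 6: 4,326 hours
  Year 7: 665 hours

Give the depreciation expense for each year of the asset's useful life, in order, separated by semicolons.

$95,727; $43,996; $99,195; $83,946; $15,317; $73,542; $11,305

Depreciable base = $424,428 − $1,400 = $423,028.
Rate = $423,028 / 24,884 hours = $17 per hour.
Year 1: 5,631 × $17 = $95,727. Book value $328,701.
Year 2: 2,588 × $17 = $43,996. Book value $284,705.
Year 3: 5,835 × $17 = $99,195. Book value $185,510.
Year 4: 4,938 × $17 = $83,946. Book value $101,564.
Year 5: 901 × $17 = $15,317. Book value $86,247.
Year 6: 4,326 × $17 = $73,542. Book value $12,705.
Year 7: 665 × $17 = $11,305. Book value $1,400.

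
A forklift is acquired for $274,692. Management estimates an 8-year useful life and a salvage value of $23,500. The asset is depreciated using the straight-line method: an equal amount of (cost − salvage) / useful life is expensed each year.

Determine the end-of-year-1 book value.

Depreciable base = $274,692 − $23,500 = $251,192.
Annual expense = $251,192 / 8 = $31,399.
End of year 1: book value $243,293.

$243,293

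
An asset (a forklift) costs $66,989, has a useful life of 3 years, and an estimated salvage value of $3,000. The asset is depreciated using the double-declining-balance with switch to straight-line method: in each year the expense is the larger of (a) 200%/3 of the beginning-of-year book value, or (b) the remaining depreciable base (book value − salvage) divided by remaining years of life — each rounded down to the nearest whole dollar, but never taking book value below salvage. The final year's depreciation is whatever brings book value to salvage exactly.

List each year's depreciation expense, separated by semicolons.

Depreciable base = $66,989 − $3,000 = $63,989.
Year 1: DB = ⌊$66,989 × 200%/3⌋ = $44,659; SL = ⌊$63,989/3⌋ = $21,329 → take DB $44,659. Book value $22,330.
Year 2: DB = ⌊$22,330 × 200%/3⌋ = $14,886; SL = ⌊$19,330/2⌋ = $9,665 → take DB $14,886. Book value $7,444.
Year 3 (final): $7,444 − $3,000 = $4,444. Book value $3,000.

$44,659; $14,886; $4,444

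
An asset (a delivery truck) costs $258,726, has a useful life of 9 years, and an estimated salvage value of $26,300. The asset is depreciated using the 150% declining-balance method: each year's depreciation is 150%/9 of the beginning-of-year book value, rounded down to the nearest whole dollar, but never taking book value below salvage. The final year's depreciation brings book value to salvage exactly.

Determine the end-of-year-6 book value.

$86,648

Depreciable base = $258,726 − $26,300 = $232,426.
Year 1: ⌊$258,726 × 150%/9⌋ = $43,121. Book value $215,605.
Year 2: ⌊$215,605 × 150%/9⌋ = $35,934. Book value $179,671.
Year 3: ⌊$179,671 × 150%/9⌋ = $29,945. Book value $149,726.
Year 4: ⌊$149,726 × 150%/9⌋ = $24,954. Book value $124,772.
Year 5: ⌊$124,772 × 150%/9⌋ = $20,795. Book value $103,977.
Year 6: ⌊$103,977 × 150%/9⌋ = $17,329. Book value $86,648.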